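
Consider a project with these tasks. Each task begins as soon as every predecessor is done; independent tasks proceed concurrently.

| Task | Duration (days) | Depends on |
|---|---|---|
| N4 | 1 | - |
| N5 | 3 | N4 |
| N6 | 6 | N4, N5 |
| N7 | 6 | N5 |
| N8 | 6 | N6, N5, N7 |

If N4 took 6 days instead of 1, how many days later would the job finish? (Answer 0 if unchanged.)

5

As given, the longest chain is N4→N5→N6→N8 = 1+3+6+6 = 16, so the finish is 16 days.
N4 is on the critical path; changing it to 6 makes that path 21 days.
That remains the longest chain; total 21 days.
Change in finish: 21 − 16 = +5 days.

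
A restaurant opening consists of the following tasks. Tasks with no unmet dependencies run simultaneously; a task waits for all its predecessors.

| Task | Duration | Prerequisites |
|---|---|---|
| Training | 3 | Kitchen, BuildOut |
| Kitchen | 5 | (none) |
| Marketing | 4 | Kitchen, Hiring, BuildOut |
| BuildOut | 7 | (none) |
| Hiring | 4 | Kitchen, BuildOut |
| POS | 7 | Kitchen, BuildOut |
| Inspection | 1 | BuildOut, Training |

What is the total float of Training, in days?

Critical path: BuildOut→Hiring→Marketing = 7+4+4 = 15, so the finish is 15 days.
Training finishes as early as 10 and must finish by 14.
So Training can slip 14 − 10 = 4 days.

4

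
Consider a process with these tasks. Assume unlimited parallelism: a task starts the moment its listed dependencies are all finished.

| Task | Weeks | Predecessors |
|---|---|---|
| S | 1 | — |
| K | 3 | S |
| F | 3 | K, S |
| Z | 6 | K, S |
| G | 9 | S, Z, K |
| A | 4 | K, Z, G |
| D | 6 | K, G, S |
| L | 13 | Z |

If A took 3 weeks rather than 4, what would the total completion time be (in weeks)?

Baseline: S→K→Z→G→D = 1+3+6+9+6 = 25 → 25 weeks.
A is off the critical path — its longest chain is 23 weeks, giving 2 of slack.
No other chain overtakes it, so the finish is 25 weeks.

25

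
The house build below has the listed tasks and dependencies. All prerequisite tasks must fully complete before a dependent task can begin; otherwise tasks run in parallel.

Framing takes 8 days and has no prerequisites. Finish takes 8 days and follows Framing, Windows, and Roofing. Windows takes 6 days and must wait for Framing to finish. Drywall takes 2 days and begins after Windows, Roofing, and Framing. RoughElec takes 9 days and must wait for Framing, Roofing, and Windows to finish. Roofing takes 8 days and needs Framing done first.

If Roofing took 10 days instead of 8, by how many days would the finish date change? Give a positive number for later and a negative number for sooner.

As given, the longest chain is Framing→Roofing→RoughElec = 8+8+9 = 25, so the finish is 25 days.
Roofing is on the critical path; changing it to 10 makes that path 27 days.
That remains the longest chain; total 27 days.
Change in finish: 27 − 25 = +2 days.

2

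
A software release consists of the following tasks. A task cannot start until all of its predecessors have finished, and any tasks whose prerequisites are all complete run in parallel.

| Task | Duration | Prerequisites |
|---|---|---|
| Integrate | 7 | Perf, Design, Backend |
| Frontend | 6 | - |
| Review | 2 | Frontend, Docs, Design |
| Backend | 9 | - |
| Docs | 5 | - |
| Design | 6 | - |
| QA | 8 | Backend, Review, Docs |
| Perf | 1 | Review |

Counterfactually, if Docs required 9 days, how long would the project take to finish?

The binding path is Backend→QA = 9+8 = 17; finish at 17 days.
Docs has 2 days of float (longest path through it is 15).
Now Docs→Review→QA = 9+2+8 = 19 is longest, so the finish becomes 19 days.

19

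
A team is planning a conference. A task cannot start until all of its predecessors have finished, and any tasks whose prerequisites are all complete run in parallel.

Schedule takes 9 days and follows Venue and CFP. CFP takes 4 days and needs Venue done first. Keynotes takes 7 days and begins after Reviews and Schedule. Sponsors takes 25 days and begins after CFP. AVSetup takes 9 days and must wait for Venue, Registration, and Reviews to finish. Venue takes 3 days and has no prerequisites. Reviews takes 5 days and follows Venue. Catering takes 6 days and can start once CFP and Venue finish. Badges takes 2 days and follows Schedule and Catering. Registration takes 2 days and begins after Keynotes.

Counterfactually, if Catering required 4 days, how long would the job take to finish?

34

Critical path before the change: Venue→CFP→Schedule→Keynotes→Registration→AVSetup = 3+4+9+7+2+9 = 34 giving 34 days.
Catering has 19 days of float (longest path through it is 15).
No other chain overtakes it, so the finish is 34 days.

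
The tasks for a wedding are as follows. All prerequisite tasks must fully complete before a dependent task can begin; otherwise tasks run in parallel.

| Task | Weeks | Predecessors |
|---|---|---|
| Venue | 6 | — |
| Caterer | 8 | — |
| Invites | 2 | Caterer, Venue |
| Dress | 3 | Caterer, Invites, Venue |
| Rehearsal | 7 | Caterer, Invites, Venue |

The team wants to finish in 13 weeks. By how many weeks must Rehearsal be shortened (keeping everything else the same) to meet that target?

4

Current finish: 17 weeks; target: 13.
Rehearsal is on every critical path, so each week cut from Rehearsal cuts the finish by one (this holds down to a finish of 13).
Need 17 − 13 = 4 weeks off Rehearsal → Rehearsal becomes 3 weeks, finish becomes 13.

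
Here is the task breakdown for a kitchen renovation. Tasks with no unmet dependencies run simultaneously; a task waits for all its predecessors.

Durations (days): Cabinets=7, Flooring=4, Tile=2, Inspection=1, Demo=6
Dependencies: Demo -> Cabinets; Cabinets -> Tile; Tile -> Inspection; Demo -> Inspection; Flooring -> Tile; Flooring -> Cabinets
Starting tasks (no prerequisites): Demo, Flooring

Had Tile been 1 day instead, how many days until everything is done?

Critical path before the change: Demo→Cabinets→Tile→Inspection = 6+7+2+1 = 16 giving 16 days.
Tile lies on that path, so at 1 day the path becomes 15 days.
The critical path is still Demo→Cabinets→Tile→Inspection; finish is now 15 days.

15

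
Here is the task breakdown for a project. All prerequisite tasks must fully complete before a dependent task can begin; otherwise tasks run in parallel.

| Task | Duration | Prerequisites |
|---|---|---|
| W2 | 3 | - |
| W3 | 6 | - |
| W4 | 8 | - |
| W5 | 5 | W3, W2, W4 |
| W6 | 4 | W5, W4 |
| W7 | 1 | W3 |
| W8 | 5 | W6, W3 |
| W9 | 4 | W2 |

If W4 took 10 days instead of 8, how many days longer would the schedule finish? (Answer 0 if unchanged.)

2

Actual critical path: W4→W5→W6→W8 = 8+5+4+5 = 22 ⇒ 22 days.
W4 is on the critical path; changing it to 10 makes that path 24 days.
The critical path is still W4→W5→W6→W8; finish is now 24 days.
Change in finish: 24 − 22 = +2 days.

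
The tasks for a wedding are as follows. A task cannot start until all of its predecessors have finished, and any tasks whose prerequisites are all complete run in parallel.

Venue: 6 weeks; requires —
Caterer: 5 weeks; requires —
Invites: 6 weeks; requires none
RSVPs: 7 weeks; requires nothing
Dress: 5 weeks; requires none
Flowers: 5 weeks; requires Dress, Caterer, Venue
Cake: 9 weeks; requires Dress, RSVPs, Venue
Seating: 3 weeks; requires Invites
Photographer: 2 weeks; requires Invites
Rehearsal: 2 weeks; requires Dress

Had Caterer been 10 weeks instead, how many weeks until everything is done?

Actual critical path: RSVPs→Cake = 7+9 = 16 ⇒ 16 weeks.
Caterer is off the critical path — its longest chain is 10 weeks, giving 6 of slack.
That remains the longest chain; total 16 weeks.

16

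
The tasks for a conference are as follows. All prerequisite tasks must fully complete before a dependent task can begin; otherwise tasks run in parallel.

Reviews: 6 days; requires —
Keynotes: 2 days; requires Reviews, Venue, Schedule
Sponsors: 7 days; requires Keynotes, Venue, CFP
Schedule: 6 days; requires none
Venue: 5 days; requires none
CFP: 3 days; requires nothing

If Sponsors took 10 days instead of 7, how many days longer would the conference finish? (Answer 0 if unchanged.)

Actual critical path: Reviews→Keynotes→Sponsors = 6+2+7 = 15 ⇒ 15 days.
Sponsors lies on that path, so at 10 days the path becomes 18 days.
That remains the longest chain; total 18 days.
Change in finish: 18 − 15 = +3 days.

3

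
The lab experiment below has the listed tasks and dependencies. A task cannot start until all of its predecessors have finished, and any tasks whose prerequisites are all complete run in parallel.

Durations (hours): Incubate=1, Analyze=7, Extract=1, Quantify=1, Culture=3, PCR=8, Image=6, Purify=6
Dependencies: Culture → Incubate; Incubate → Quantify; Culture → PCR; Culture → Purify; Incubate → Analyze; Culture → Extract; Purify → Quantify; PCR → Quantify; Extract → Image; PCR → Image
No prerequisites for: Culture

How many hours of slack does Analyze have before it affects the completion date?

Critical path: Culture→PCR→Image = 3+8+6 = 17, so the finish is 17 hours.
Analyze finishes as early as 11 and must finish by 17.
So Analyze can slip 17 − 11 = 6 hours.

6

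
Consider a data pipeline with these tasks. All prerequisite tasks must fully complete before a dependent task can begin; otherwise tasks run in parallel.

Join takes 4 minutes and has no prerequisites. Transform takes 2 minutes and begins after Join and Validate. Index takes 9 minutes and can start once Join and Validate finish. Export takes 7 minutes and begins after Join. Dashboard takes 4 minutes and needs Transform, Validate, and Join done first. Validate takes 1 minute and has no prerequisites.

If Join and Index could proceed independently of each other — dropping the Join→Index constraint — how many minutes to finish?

With the dependency in place, Join→Index = 4+9 = 13 sets the finish at 13 minutes.
Without Join→Index, Index's earliest start moves from 4 to 1.
New critical path: Join→Export = 4+7 = 11 ⇒ 11 minutes.

11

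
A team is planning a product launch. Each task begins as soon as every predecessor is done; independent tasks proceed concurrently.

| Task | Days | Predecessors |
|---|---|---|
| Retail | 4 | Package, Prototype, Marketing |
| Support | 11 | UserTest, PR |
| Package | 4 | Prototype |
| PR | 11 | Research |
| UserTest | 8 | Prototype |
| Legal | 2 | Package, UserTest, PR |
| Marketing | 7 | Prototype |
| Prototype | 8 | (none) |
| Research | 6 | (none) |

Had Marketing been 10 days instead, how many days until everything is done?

Actual critical path: Research→PR→Support = 6+11+11 = 28 ⇒ 28 days.
Marketing is off the critical path — its longest chain is 19 days, giving 9 of slack.
The critical path is still Research→PR→Support; finish is now 28 days.

28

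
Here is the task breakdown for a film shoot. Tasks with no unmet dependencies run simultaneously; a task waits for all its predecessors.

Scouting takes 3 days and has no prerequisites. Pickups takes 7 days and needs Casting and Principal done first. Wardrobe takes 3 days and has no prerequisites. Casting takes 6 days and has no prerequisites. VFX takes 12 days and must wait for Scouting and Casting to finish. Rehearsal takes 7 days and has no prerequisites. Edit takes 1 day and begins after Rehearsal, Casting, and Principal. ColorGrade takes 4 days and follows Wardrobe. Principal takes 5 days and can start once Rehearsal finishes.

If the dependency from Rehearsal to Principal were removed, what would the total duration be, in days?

Original critical path: Rehearsal→Principal→Pickups = 7+5+7 = 19 ⇒ 19 days.
Without Rehearsal→Principal, Principal's earliest start moves from 7 to 0.
New critical path: Casting→VFX = 6+12 = 18 ⇒ 18 days.

18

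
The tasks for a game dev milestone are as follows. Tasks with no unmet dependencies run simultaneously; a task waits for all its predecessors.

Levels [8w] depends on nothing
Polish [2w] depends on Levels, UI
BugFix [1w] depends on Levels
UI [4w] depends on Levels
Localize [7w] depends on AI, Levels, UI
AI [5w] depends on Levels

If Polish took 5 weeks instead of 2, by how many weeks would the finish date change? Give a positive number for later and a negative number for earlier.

Actual critical path: Levels→AI→Localize = 8+5+7 = 20 ⇒ 20 weeks.
The longest path through Polish is only 14 weeks, so Polish has float 6.
The critical path is still Levels→AI→Localize; finish is now 20 weeks.
Change in finish: 20 − 20 = +0 weeks.

0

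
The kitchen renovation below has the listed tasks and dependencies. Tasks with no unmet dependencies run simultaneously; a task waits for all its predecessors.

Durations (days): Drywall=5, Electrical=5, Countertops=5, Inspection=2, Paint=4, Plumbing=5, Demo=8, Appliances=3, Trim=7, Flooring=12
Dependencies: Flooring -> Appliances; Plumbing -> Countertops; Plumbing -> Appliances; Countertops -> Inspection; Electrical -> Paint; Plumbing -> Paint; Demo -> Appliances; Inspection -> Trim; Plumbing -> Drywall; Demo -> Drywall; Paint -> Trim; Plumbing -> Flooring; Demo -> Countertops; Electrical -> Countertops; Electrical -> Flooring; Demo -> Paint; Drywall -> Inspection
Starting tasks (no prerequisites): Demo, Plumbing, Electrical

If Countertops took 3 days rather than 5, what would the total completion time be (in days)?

22

Actual critical path: Demo→Countertops→Inspection→Trim = 8+5+2+7 = 22 ⇒ 22 days.
Countertops lies on that path, so at 3 days the path becomes 20 days.
Now Demo→Drywall→Inspection→Trim = 8+5+2+7 = 22 is longest, so the finish becomes 22 days.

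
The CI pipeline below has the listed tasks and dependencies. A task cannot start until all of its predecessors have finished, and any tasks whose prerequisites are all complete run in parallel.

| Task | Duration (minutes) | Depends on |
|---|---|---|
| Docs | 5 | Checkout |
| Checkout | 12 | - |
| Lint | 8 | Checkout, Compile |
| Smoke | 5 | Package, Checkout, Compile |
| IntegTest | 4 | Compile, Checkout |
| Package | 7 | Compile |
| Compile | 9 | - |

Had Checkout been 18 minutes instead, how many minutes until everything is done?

26

Critical path before the change: Compile→Package→Smoke = 9+7+5 = 21 giving 21 minutes.
Checkout is off the critical path — its longest chain is 20 minutes, giving 1 of slack.
Now Checkout→Lint = 18+8 = 26 is longest, so the finish becomes 26 minutes.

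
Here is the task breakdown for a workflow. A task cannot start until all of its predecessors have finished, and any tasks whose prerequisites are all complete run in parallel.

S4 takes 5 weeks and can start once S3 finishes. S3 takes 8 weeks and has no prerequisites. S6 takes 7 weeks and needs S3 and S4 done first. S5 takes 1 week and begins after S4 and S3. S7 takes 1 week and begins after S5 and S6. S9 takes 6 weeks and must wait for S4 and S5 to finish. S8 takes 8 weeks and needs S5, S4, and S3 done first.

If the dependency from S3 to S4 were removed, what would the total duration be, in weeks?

17

With the dependency in place, S3→S4→S5→S8 = 8+5+1+8 = 22 sets the finish at 22 weeks.
Without S3→S4, S4's earliest start moves from 8 to 0.
New critical path: S3→S5→S8 = 8+1+8 = 17 ⇒ 17 weeks.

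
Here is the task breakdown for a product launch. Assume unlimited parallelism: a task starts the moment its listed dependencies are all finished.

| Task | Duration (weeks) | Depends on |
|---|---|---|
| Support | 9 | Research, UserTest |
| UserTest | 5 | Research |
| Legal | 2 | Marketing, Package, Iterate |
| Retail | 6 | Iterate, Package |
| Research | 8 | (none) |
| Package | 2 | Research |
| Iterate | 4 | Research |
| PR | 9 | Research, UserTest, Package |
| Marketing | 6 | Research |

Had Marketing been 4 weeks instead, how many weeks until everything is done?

22

As given, the longest chain is Research→UserTest→PR = 8+5+9 = 22, so the finish is 22 weeks.
Marketing is off the critical path — its longest chain is 16 weeks, giving 6 of slack.
That remains the longest chain; total 22 weeks.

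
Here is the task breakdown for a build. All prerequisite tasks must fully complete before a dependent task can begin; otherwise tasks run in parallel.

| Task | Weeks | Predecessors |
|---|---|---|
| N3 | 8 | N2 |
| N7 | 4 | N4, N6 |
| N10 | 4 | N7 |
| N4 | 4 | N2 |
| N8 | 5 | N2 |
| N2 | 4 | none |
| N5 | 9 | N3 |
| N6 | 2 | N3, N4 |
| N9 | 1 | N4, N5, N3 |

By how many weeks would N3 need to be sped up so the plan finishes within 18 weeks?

Current finish: 22 weeks; target: 18.
N3 is on every critical path, so each week cut from N3 cuts the finish by one (this holds down to a finish of 18).
Need 22 − 18 = 4 weeks off N3 → N3 becomes 4 weeks, finish becomes 18.

4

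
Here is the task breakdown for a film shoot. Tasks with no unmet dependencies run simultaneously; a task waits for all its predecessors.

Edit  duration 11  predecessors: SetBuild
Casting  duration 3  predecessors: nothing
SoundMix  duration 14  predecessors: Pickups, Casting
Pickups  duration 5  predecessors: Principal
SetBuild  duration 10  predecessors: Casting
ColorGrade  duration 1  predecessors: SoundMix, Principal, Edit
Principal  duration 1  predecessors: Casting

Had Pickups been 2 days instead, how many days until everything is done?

25

The binding path is Casting→SetBuild→Edit→ColorGrade = 3+10+11+1 = 25; finish at 25 days.
Pickups has 1 day of float (longest path through it is 24).
The critical path is still Casting→SetBuild→Edit→ColorGrade; finish is now 25 days.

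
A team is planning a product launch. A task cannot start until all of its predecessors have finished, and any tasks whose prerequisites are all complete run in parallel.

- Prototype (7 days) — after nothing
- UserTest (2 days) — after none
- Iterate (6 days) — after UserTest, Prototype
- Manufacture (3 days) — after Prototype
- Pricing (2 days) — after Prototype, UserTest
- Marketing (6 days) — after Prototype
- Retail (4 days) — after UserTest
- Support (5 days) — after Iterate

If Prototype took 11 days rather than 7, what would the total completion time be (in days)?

Actual critical path: Prototype→Iterate→Support = 7+6+5 = 18 ⇒ 18 days.
Prototype lies on that path, so at 11 days the path becomes 22 days.
That remains the longest chain; total 22 days.

22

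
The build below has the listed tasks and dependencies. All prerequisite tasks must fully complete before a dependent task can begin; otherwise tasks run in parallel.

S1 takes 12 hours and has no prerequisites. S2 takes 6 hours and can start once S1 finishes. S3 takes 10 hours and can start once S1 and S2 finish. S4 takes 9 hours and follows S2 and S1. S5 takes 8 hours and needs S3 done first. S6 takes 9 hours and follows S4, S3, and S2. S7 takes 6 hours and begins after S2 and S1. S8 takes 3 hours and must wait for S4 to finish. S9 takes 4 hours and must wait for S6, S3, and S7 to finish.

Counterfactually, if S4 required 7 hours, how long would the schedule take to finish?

Critical path before the change: S1→S2→S3→S6→S9 = 12+6+10+9+4 = 41 giving 41 hours.
S4 is off the critical path — its longest chain is 40 hours, giving 1 of slack.
That remains the longest chain; total 41 hours.

41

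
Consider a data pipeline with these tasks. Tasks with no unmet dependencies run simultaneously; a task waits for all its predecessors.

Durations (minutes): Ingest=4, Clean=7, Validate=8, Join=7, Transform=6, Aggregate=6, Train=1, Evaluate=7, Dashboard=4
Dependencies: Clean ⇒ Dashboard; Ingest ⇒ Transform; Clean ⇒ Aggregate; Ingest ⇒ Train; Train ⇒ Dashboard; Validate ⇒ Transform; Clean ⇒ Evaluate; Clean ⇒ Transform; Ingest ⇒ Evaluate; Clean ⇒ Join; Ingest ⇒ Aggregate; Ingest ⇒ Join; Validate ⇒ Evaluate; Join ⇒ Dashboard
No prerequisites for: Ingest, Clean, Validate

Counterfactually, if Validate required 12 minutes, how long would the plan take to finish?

19

Baseline: Clean→Join→Dashboard = 7+7+4 = 18 → 18 minutes.
The longest path through Validate is only 15 minutes, so Validate has float 3.
Now Validate→Evaluate = 12+7 = 19 is longest, so the finish becomes 19 minutes.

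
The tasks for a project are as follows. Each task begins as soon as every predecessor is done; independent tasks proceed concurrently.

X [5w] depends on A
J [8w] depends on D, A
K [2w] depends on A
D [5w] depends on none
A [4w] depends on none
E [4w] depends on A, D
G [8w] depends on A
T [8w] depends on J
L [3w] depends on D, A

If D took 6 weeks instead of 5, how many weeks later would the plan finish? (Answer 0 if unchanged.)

As given, the longest chain is D→J→T = 5+8+8 = 21, so the finish is 21 weeks.
Since D is critical, the +1 change carries straight to that chain (now 22 weeks).
No other chain overtakes it, so the finish is 22 weeks.
Change in finish: 22 − 21 = +1 weeks.

1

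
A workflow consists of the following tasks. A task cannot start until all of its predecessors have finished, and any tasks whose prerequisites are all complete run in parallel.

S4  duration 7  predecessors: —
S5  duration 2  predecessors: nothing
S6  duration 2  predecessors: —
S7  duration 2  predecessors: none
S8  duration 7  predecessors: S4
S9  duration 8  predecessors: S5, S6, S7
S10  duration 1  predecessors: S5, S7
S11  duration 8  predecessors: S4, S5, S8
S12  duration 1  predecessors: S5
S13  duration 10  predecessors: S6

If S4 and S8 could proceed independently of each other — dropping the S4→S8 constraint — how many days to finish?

15

With the dependency in place, S4→S8→S11 = 7+7+8 = 22 sets the finish at 22 days.
Without S4→S8, S8's earliest start moves from 7 to 0.
New critical path: S4→S11 = 7+8 = 15 ⇒ 15 days.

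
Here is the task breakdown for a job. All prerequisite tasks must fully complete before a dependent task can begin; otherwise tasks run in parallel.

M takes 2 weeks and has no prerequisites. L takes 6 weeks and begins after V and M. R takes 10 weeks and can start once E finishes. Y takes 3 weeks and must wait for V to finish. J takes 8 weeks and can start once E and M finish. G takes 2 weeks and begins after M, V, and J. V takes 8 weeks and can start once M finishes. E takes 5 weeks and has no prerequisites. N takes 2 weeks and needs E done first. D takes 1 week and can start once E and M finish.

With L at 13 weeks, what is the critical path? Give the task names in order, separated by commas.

Baseline: M→V→L = 2+8+6 = 16 → 16 weeks.
L is on the critical path; changing it to 13 makes that path 23 weeks.
No other chain overtakes it, so the finish is 23 weeks.

M, V, L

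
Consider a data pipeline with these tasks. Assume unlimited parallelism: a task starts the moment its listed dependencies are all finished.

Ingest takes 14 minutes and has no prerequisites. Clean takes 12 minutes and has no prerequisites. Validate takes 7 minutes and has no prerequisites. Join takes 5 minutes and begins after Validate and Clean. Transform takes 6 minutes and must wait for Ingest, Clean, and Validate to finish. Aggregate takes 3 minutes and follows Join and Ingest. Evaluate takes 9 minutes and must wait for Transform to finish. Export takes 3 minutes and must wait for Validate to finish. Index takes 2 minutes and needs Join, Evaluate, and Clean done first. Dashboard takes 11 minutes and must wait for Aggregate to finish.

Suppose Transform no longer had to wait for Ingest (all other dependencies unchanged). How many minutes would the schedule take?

Original critical path: Ingest→Transform→Evaluate→Index = 14+6+9+2 = 31 ⇒ 31 minutes.
Without Ingest→Transform, Transform's earliest start moves from 14 to 12.
After: Clean→Join→Aggregate→Dashboard = 12+5+3+11 = 31 → 31 minutes.

31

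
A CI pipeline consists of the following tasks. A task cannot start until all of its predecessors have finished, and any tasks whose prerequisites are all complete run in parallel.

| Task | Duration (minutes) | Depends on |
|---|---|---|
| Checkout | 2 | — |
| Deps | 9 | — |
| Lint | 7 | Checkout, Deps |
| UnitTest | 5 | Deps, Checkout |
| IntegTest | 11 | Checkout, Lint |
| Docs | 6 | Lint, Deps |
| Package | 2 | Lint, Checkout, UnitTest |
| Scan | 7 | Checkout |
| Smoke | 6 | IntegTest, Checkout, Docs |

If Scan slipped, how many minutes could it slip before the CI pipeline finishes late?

24

The longest chain is Deps→Lint→IntegTest→Smoke = 9+7+11+6 = 33; overall finish 33 minutes.
Longest path through Scan: 9 minutes (earliest finish 9, latest finish 33).
Slack of Scan = 26 − 2 = 24 minutes.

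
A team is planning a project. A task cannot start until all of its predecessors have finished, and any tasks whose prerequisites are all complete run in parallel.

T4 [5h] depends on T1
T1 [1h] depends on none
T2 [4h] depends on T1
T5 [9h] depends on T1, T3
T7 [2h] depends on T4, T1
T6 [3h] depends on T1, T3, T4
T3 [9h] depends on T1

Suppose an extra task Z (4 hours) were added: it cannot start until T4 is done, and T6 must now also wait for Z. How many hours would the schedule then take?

19

Originally the schedule takes 19 hours.
With Z inserted, T6 now waits for max(T1, T3, T4, Z).
New critical path: T1→T3→T5 = 1+9+9 = 19 ⇒ 19 hours.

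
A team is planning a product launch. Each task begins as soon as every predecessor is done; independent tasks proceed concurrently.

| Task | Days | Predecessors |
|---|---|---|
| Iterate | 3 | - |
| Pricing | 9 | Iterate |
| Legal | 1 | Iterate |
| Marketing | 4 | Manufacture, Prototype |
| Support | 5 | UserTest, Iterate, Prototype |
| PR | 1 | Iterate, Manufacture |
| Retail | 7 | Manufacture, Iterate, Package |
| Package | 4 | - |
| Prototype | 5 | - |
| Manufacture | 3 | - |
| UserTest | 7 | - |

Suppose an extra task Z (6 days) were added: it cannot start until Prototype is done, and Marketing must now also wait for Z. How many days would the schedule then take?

Originally the schedule takes 12 days.
With Z inserted, Marketing now waits for max(Manufacture, Prototype, Z).
New critical path: Prototype→Z→Marketing = 5+6+4 = 15 ⇒ 15 days.

15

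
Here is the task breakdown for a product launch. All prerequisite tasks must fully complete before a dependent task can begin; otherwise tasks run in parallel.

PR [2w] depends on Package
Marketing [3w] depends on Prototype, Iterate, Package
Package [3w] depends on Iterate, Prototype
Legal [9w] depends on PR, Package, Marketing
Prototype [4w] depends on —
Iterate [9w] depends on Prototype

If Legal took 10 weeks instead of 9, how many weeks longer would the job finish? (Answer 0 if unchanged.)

1

Critical path before the change: Prototype→Iterate→Package→Marketing→Legal = 4+9+3+3+9 = 28 giving 28 weeks.
Since Legal is critical, the +1 change carries straight to that chain (now 29 weeks).
The critical path is still Prototype→Iterate→Package→Marketing→Legal; finish is now 29 weeks.
Change in finish: 29 − 28 = +1 weeks.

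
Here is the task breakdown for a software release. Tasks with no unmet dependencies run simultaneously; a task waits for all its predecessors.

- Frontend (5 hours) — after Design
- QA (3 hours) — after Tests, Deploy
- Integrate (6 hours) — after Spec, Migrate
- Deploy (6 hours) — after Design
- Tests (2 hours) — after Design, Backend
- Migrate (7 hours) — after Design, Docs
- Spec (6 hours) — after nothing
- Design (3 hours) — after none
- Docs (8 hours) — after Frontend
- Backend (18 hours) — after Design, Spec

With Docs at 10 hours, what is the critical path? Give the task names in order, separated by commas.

Design, Frontend, Docs, Migrate, Integrate

As given, the longest chain is Design→Frontend→Docs→Migrate→Integrate = 3+5+8+7+6 = 29, so the finish is 29 hours.
Since Docs is critical, the +2 change carries straight to that chain (now 31 hours).
That remains the longest chain; total 31 hours.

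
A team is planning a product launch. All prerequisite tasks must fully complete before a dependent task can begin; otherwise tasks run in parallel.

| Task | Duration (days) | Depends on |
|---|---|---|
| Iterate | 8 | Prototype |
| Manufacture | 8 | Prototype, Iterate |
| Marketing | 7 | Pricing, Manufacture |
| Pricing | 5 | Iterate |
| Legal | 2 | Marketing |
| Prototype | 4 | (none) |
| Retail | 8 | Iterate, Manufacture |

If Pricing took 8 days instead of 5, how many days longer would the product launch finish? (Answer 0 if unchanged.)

0

Actual critical path: Prototype→Iterate→Manufacture→Marketing→Legal = 4+8+8+7+2 = 29 ⇒ 29 days.
Pricing has 3 days of float (longest path through it is 26).
That remains the longest chain; total 29 days.
Change in finish: 29 − 29 = +0 days.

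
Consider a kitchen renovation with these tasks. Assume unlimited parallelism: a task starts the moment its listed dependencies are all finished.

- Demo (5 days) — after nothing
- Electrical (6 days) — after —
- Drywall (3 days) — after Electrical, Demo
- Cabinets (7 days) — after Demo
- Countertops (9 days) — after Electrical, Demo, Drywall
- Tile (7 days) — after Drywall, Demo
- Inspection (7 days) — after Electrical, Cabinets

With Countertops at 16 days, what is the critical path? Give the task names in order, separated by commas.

Critical path before the change: Demo→Cabinets→Inspection = 5+7+7 = 19 giving 19 days.
The longest path through Countertops is only 18 days, so Countertops has float 1.
The binding chain switches to Electrical→Drywall→Countertops = 6+3+16 = 25; finish 25 days.

Electrical, Drywall, Countertops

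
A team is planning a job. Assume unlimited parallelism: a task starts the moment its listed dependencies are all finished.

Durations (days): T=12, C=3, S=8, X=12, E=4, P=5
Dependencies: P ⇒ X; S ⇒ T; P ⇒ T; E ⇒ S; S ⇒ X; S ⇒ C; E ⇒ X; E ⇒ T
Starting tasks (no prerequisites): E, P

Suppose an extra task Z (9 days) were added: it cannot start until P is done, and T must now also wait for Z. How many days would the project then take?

Originally the project takes 24 days.
With Z inserted, T now waits for max(S, P, E, Z).
New critical path: P→Z→T = 5+9+12 = 26 ⇒ 26 days.

26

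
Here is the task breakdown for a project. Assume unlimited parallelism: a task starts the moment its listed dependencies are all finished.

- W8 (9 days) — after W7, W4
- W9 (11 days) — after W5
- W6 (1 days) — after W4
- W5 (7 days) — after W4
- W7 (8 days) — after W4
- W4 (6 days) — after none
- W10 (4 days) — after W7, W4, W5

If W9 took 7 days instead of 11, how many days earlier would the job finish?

Baseline: W4→W5→W9 = 6+7+11 = 24 → 24 days.
W9 is on the critical path; changing it to 7 makes that path 20 days.
New critical path: W4→W7→W8 = 6+8+9 = 23 ⇒ 23 days.
Change in finish: 23 − 24 = -1 days.

1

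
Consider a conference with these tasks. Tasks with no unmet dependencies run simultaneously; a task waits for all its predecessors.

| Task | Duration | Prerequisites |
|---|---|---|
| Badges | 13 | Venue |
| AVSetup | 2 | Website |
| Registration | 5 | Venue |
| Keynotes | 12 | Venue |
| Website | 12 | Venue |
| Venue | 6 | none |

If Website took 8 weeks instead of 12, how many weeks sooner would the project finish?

1

The binding path is Venue→Website→AVSetup = 6+12+2 = 20; finish at 20 weeks.
Since Website is critical, the -4 change carries straight to that chain (now 16 weeks).
Now Venue→Badges = 6+13 = 19 is longest, so the finish becomes 19 weeks.
Change in finish: 19 − 20 = -1 weeks.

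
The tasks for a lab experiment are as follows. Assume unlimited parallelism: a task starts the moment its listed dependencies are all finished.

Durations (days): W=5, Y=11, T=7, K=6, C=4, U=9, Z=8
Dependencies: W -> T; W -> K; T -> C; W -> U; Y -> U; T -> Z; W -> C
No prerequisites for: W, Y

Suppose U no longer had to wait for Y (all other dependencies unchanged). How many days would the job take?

With the dependency in place, W→T→Z = 5+7+8 = 20 sets the finish at 20 days.
Without Y→U, U's earliest start moves from 11 to 5.
The longest chain is now W→T→Z = 5+7+8 = 20, so the job takes 20 days.

20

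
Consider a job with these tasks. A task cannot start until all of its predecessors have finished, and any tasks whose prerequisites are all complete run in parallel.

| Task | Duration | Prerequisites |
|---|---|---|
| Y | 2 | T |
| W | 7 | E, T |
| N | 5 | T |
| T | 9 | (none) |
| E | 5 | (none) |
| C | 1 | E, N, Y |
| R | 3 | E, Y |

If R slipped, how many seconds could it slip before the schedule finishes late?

2

The longest chain is T→W = 9+7 = 16; overall finish 16 seconds.
R finishes as early as 14 and must finish by 16.
So R can slip 16 − 14 = 2 seconds.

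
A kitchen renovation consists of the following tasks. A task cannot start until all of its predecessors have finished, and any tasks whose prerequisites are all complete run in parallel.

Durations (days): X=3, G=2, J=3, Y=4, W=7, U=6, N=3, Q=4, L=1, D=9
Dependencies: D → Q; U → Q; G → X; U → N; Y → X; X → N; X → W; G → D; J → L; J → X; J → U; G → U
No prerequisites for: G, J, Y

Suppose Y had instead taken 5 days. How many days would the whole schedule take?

As given, the longest chain is G→D→Q = 2+9+4 = 15, so the finish is 15 days.
The longest path through Y is only 14 days, so Y has float 1.
No other chain overtakes it, so the finish is 15 days.

15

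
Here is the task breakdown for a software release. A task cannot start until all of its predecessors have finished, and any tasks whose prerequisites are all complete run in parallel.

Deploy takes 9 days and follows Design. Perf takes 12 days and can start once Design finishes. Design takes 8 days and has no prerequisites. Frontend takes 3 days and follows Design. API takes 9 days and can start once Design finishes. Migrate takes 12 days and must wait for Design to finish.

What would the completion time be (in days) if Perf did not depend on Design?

20

Original critical path: Design→Migrate = 8+12 = 20 ⇒ 20 days.
Without Design→Perf, Perf's earliest start moves from 8 to 0.
New critical path: Design→Migrate = 8+12 = 20 ⇒ 20 days.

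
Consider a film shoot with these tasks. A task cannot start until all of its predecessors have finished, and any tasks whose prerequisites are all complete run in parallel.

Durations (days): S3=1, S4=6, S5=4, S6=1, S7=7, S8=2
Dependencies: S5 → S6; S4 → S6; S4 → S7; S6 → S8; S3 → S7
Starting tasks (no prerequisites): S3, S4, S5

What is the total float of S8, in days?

S4→S7 = 6+7 = 13 sets the makespan at 13 days.
Longest path through S8: 9 days (earliest finish 9, latest finish 13).
So S8 can slip 13 − 9 = 4 days.

4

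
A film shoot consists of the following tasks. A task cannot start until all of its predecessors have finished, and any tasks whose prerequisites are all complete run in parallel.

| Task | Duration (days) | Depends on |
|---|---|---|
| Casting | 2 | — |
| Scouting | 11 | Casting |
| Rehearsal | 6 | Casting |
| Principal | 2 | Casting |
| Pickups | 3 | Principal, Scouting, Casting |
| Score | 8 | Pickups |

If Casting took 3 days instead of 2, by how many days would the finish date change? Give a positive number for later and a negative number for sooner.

1

Baseline: Casting→Scouting→Pickups→Score = 2+11+3+8 = 24 → 24 days.
Casting is on the critical path; changing it to 3 makes that path 25 days.
The critical path is still Casting→Scouting→Pickups→Score; finish is now 25 days.
Change in finish: 25 − 24 = +1 days.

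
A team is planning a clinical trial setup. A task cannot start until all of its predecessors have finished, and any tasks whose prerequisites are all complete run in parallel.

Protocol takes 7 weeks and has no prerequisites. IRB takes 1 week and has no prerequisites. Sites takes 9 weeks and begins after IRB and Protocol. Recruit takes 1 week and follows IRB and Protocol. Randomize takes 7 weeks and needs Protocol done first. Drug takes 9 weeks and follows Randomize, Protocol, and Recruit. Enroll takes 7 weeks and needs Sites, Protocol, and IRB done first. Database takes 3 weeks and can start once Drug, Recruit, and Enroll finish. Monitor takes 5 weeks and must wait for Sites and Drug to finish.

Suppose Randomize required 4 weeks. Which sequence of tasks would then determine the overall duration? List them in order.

Actual critical path: Protocol→Randomize→Drug→Monitor = 7+7+9+5 = 28 ⇒ 28 weeks.
Since Randomize is critical, the -3 change carries straight to that chain (now 25 weeks).
Now Protocol→Sites→Enroll→Database = 7+9+7+3 = 26 is longest, so the finish becomes 26 weeks.

Protocol, Sites, Enroll, Database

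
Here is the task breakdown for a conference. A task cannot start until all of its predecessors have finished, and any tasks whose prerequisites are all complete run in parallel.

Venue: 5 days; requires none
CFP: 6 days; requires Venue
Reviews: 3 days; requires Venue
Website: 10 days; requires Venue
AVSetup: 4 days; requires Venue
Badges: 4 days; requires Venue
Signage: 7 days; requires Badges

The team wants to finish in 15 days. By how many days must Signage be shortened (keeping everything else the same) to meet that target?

1

Current finish: 16 days; target: 15.
Signage is on every critical path, so each day cut from Signage cuts the finish by one (this holds down to a finish of 15).
Need 16 − 15 = 1 day off Signage → Signage becomes 6 days, finish becomes 15.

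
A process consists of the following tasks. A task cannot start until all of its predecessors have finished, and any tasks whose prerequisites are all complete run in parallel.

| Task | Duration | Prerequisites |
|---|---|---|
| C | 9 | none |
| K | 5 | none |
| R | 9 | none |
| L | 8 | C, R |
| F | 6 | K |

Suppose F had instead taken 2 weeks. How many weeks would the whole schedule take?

17

Actual critical path: C→L = 9+8 = 17 ⇒ 17 weeks.
F is off the critical path — its longest chain is 11 weeks, giving 6 of slack.
That remains the longest chain; total 17 weeks.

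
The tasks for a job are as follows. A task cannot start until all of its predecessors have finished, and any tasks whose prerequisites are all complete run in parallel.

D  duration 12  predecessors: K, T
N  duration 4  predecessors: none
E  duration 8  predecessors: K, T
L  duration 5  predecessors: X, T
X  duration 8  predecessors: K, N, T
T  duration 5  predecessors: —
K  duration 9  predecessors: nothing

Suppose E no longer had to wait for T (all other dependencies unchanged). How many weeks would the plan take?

Before: longest chain K→X→L = 9+8+5 = 22, finish 22.
Dropping T→E doesn't change E's earliest start (9); another predecessor still binds.
After: K→X→L = 9+8+5 = 22 → 22 weeks.

22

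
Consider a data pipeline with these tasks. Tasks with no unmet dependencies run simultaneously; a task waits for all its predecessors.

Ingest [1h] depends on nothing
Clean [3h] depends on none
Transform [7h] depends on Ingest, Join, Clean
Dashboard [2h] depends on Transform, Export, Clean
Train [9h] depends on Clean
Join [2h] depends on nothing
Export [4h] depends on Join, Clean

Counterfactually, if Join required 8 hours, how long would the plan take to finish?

Actual critical path: Clean→Transform→Dashboard = 3+7+2 = 12 ⇒ 12 hours.
The longest path through Join is only 11 hours, so Join has float 1.
The binding chain switches to Join→Transform→Dashboard = 8+7+2 = 17; finish 17 hours.

17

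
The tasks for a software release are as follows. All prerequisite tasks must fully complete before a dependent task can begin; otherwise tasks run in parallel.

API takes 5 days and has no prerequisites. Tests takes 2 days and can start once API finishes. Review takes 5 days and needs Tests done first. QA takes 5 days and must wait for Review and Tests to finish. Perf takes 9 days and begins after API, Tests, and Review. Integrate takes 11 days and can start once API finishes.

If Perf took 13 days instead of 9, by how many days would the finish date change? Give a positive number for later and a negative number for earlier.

4

As given, the longest chain is API→Tests→Review→Perf = 5+2+5+9 = 21, so the finish is 21 days.
Since Perf is critical, the +4 change carries straight to that chain (now 25 days).
The critical path is still API→Tests→Review→Perf; finish is now 25 days.
Change in finish: 25 − 21 = +4 days.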